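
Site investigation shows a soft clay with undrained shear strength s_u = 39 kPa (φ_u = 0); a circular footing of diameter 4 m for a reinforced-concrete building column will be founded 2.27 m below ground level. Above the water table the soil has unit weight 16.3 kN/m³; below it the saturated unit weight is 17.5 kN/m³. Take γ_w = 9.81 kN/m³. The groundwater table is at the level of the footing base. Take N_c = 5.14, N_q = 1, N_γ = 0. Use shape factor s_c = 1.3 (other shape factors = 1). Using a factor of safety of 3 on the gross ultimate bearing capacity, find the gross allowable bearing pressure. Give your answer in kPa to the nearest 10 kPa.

Effective surcharge at the founding depth q = γ·D_f = 16.3 × 2.27 = 37.001 kPa.
q_ult = c·N_c·s_c + q·N_q
     = 39 × 5.14 × 1.3 + 37.001 × 1
     = 260.6 + 37.001 = 297.6 kPa.
q_all = 297.6 / 3 = 99.2 kPa.

q_all ≈ 100 kPa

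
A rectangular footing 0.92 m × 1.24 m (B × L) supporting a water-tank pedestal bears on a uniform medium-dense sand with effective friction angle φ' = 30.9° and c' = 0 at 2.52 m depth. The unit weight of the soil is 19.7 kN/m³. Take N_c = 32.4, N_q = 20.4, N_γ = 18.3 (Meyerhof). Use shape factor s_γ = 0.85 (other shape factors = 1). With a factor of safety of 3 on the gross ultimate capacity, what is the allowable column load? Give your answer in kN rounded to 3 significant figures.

q = γ·D_f = 19.7 × 2.52 = 49.644 kPa.
q·N_q = 49.644 × 20.4 = 1012.7 kPa
0.5·γ·B·N_γ·s_γ = 0.5 × 19.7 × 0.92 × 18.3 × 0.85 = 140.96 kPa
q_ult = 1012.7 + 140.96 = 1153.7 kPa.
Gross allowable pressure q_all = 1153.7 / 3 = 384.57 kPa.
Footing area = 1.1408 m², so allowable column load = 384.57 × 1.1408 = 438.71 kN.

P_all ≈ 439 kN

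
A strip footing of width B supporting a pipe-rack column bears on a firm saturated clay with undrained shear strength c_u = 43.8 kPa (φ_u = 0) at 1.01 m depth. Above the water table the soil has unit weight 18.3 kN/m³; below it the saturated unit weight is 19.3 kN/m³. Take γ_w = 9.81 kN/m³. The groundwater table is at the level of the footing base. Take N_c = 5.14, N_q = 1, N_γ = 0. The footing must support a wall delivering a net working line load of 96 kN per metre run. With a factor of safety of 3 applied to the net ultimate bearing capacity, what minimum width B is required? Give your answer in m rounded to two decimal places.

B = 1.28 m

Overburden at base level: q = 18.3 × 1.01 = 18.483 kPa.
Cohesion term c·N_c = 43.8 × 5.14 = 225.13 kPa; surcharge term q·N_q = 18.483 × 1 = 18.483 kPa.
q_ult = 225.13 + 18.483 = 243.61 kPa.
For φ = 0 the ½γBN_γ term vanishes, so q_ult is independent of B. q_net = 243.61 − 18.483 = 225.13 kPa; q_all(net) = 225.13/3 = 75.044 kPa.
Required width B = w / q_all(net) = 96 / 75.044 = 1.279 m.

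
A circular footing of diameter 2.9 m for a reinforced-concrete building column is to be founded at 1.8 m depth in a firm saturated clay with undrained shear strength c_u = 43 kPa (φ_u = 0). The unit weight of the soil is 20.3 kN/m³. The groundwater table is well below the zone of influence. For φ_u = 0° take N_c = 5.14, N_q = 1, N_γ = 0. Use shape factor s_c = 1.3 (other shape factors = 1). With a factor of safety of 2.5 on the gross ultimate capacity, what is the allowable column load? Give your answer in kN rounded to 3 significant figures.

P_all ≈ 856 kN

Effective surcharge at the founding depth q = γ·D_f = 20.3 × 1.8 = 36.54 kPa.
q_ult = c·N_c·s_c + q·N_q
     = 43 × 5.14 × 1.3 + 36.54 × 1
     = 287.33 + 36.54 = 323.87 kPa.
Gross allowable pressure q_all = 323.87 / 2.5 = 129.55 kPa.
Footing area = 6.6052 m², so allowable column load = 129.55 × 6.6052 = 855.68 kN.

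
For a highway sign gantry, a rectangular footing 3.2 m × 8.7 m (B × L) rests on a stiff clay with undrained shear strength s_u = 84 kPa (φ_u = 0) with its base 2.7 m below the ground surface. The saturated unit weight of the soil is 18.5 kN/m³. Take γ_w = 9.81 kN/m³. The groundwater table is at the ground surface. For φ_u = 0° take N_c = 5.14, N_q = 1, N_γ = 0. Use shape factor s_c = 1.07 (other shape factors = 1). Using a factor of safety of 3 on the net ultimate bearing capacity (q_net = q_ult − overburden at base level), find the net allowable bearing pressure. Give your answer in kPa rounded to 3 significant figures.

q_all(net) ≈ 154 kPa

Water table at ground surface, so effective unit weight γ' = 18.5 − 9.81 = 8.69 kN/m³ is used throughout; overburden q = 8.69 × 2.7 = 23.463 kPa.
Cohesion term c·N_c·s_c = 84 × 5.14 × 1.07 = 461.98 kPa; surcharge term q·N_q = 23.463 × 1 = 23.463 kPa.
q_ult = 461.98 + 23.463 = 485.45 kPa.
q_net = 485.45 − 23.463 = 461.98 kPa.
q_all(net) = 461.98 / 3 = 153.99 kPa.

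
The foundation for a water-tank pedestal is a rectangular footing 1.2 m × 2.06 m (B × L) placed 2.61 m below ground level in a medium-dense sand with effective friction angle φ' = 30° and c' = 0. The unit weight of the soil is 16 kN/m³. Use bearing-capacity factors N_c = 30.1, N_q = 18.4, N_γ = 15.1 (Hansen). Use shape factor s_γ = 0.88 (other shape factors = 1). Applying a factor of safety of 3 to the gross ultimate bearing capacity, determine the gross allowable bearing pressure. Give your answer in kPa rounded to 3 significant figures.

q = γ·D_f = 16 × 2.61 = 41.76 kPa.
q·N_q = 41.76 × 18.4 = 768.38 kPa
0.5·γ·B·N_γ·s_γ = 0.5 × 16 × 1.2 × 15.1 × 0.88 = 127.56 kPa
q_ult = 768.38 + 127.56 = 895.95 kPa.
q_all = q_ult / FS = 895.95 / 3 = 298.65 kPa.

q_all ≈ 299 kPa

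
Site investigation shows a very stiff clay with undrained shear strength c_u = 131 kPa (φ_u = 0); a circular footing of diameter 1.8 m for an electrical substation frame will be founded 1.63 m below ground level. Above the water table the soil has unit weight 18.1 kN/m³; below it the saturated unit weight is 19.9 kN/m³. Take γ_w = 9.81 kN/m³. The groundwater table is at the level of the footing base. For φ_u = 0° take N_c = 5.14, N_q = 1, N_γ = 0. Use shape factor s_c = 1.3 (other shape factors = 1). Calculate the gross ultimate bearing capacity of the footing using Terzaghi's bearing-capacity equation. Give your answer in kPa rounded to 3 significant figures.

Effective surcharge at the founding depth q = γ·D_f = 18.1 × 1.63 = 29.503 kPa.
q_ult = c·N_c·s_c + q·N_q
     = 131 × 5.14 × 1.3 + 29.503 × 1
     = 875.34 + 29.503 = 904.84 kPa.

q_ult ≈ 905 kPa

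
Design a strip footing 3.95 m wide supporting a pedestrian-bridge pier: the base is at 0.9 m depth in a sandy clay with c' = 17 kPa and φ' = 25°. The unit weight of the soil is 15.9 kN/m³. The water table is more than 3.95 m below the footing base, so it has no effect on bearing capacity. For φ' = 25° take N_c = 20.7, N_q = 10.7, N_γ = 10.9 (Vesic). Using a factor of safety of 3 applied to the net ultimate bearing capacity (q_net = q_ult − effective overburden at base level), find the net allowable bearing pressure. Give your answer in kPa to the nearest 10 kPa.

q = γ·D_f = 15.9 × 0.9 = 14.31 kPa.
c·N_c = 17 × 20.7 = 351.9 kPa
q·N_q = 14.31 × 10.7 = 153.12 kPa
0.5·γ·B·N_γ = 0.5 × 15.9 × 3.95 × 10.9 = 342.29 kPa
q_ult = 351.9 + 153.12 + 342.29 = 847.3 kPa.
Net ultimate: q_net = 847.3 − 14.31 = 832.99 kPa.
q_all(net) = 832.99 / 3 = 277.66 kPa.

q_all(net) ≈ 280 kPa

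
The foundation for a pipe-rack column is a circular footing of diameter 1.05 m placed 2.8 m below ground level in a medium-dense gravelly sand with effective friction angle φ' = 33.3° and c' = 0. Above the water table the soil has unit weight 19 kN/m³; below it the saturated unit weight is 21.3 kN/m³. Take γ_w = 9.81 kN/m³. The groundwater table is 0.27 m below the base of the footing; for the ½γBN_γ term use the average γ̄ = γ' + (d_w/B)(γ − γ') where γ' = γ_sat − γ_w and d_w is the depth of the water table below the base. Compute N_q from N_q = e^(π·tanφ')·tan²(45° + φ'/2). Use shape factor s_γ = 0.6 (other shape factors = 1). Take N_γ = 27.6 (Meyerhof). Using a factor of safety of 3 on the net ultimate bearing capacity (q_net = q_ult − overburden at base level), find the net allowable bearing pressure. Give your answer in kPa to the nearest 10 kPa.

N_q = e^(π·tan33.3°)·tan²(61.65°) = 27.05.
Overburden at base level: q = 19 × 2.8 = 53.2 kPa.
The water table is 0.27 m below the base (< B = 1.05 m), so the ½γBN_γ term uses γ̄ = γ' + (d_w/B)(γ − γ') = 11.49 + (0.27/1.05)(19 − 11.49) = 13.421 kN/m³.
Surcharge term q·N_q = 53.2 × 27.048 = 1438.9 kPa; self-weight term 0.5·γ·B·N_γ·s_γ = 0.5 × 13.421 × 1.05 × 27.6 × 0.6 = 116.68 kPa.
q_ult = 1438.9 + 116.68 = 1555.6 kPa.
q_net = 1555.6 − 53.2 = 1502.4 kPa.
q_all(net) = 1502.4 / 3 = 500.81 kPa.

q_all(net) ≈ 500 kPa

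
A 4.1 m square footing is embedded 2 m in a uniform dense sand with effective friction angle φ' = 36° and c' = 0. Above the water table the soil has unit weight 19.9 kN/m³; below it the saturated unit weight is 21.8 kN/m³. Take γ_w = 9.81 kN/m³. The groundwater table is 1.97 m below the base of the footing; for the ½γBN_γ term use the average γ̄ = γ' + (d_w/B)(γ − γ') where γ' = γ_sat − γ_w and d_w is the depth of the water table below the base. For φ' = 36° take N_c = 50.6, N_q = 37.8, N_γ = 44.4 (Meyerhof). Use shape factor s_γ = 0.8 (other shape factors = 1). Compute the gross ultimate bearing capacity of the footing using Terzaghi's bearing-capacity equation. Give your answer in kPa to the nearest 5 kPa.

Effective surcharge at the founding depth q = γ·D_f = 19.9 × 2 = 39.8 kPa.
With d_w = 1.97 m < B, γ̄ = 11.99 + (1.97/4.1) × (19.9 − 11.99) = 15.791 kN/m³.
q_ult = q·N_q + 0.5·γ·B·N_γ·s_γ
     = 39.8 × 37.8 + 0.5 × 15.791 × 4.1 × 44.4 × 0.8
     = 1504.4 + 1149.8 = 2654.3 kPa.

q_ult ≈ 2655 kPa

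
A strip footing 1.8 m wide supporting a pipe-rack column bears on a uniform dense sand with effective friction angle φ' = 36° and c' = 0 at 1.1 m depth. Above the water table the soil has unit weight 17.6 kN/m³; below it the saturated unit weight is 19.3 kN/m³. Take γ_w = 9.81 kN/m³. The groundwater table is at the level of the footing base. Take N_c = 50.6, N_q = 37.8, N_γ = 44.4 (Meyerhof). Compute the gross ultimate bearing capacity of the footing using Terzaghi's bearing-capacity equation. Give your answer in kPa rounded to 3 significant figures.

Overburden at base level: q = 17.6 × 1.1 = 19.36 kPa.
Below the base the soil is submerged, so the ½γBN_γ term uses γ' = 19.3 − 9.81 = 9.49 kN/m³.
Surcharge term q·N_q = 19.36 × 37.8 = 731.81 kPa; self-weight term 0.5·γ·B·N_γ = 0.5 × 9.49 × 1.8 × 44.4 = 379.22 kPa.
q_ult = 731.81 + 379.22 = 1111 kPa.

q_ult ≈ 1110 kPa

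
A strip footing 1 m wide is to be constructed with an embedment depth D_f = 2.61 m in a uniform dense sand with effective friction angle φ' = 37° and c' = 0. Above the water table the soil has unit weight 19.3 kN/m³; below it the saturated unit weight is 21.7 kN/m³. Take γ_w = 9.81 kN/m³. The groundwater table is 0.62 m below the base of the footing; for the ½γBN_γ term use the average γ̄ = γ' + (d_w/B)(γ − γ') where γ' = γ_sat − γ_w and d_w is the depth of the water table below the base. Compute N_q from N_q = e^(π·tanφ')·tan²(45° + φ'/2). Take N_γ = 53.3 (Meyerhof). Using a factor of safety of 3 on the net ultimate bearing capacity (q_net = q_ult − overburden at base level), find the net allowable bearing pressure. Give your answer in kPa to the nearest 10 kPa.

q_all(net) ≈ 850 kPa

N_q = e^(π·tan37°)·tan²(63.5°) = 42.92.
q = γ·D_f = 19.3 × 2.61 = 50.373 kPa.
γ' = 11.89 kN/m³; averaging over the depth B below the base, γ̄ = γ' + (d_w/B)(γ − γ') = 16.484 kN/m³.
q·N_q = 50.373 × 42.92 = 2162 kPa
0.5·γ·B·N_γ = 0.5 × 16.484 × 1 × 53.3 = 439.3 kPa
q_ult = 2162 + 439.3 = 2601.3 kPa.
q_net = 2601.3 − 50.373 = 2550.9 kPa.
q_all(net) = 2550.9 / 3 = 850.31 kPa.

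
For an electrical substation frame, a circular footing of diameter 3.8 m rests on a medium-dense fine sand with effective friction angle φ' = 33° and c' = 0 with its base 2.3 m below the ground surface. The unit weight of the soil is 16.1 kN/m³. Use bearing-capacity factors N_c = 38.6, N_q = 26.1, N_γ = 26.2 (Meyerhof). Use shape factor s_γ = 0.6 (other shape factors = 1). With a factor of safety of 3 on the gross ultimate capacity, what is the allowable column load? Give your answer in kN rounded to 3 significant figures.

P_all ≈ 5470 kN

Effective surcharge at the founding depth q = γ·D_f = 16.1 × 2.3 = 37.03 kPa.
q_ult = q·N_q + 0.5·γ·B·N_γ·s_γ
     = 37.03 × 26.1 + 0.5 × 16.1 × 3.8 × 26.2 × 0.6
     = 966.48 + 480.87 = 1447.4 kPa.
Gross allowable pressure q_all = 1447.4 / 3 = 482.45 kPa.
Footing area = 11.3411 m², so allowable column load = 482.45 × 11.3411 = 5471.5 kN.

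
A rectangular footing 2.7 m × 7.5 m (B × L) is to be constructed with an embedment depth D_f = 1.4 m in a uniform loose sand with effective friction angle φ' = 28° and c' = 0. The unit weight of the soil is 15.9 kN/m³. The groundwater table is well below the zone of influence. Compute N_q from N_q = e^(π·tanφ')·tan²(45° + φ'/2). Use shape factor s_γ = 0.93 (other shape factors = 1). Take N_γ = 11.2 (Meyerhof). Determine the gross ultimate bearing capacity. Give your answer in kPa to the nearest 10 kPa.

q_ult ≈ 550 kPa

tan28° = 0.5317, so N_q = e^(π×0.5317)·tan²(59°) = 5.314 × 2.77 = 14.72.
Overburden at base level: q = 15.9 × 1.4 = 22.26 kPa.
Surcharge term q·N_q = 22.26 × 14.72 = 327.66 kPa; self-weight term 0.5·γ·B·N_γ·s_γ = 0.5 × 15.9 × 2.7 × 11.2 × 0.93 = 223.58 kPa.
q_ult = 327.66 + 223.58 = 551.24 kPa.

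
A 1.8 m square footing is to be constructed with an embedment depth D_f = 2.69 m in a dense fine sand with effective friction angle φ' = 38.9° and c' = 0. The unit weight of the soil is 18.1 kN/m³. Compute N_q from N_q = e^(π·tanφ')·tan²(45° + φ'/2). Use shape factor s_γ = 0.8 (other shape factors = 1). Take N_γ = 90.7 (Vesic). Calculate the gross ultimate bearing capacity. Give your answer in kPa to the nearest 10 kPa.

tan38.9° = 0.8069, so N_q = e^(π×0.8069)·tan²(64.45°) = 12.616 × 4.376 = 55.2.
q = γ·D_f = 18.1 × 2.69 = 48.689 kPa.
q·N_q = 48.689 × 55.204 = 2687.8 kPa
0.5·γ·B·N_γ·s_γ = 0.5 × 18.1 × 1.8 × 90.7 × 0.8 = 1182 kPa
q_ult = 2687.8 + 1182 = 3869.8 kPa.

q_ult ≈ 3870 kPa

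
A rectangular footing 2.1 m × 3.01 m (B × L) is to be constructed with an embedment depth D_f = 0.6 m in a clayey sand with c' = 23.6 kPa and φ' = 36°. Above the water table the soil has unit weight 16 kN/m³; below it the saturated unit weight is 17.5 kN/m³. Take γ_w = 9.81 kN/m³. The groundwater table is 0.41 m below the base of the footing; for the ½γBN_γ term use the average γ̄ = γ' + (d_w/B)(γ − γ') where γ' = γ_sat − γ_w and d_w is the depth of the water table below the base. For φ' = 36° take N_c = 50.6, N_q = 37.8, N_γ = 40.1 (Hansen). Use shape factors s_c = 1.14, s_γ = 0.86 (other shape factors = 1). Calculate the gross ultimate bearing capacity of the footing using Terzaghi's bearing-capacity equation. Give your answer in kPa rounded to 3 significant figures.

q = γ·D_f = 16 × 0.6 = 9.6 kPa.
γ' = 7.69 kN/m³; averaging over the depth B below the base, γ̄ = γ' + (d_w/B)(γ − γ') = 9.3124 kN/m³.
c·N_c·s_c = 23.6 × 50.6 × 1.14 = 1361.3 kPa
q·N_q = 9.6 × 37.8 = 362.88 kPa
0.5·γ·B·N_γ·s_γ = 0.5 × 9.3124 × 2.1 × 40.1 × 0.86 = 337.21 kPa
q_ult = 1361.3 + 362.88 + 337.21 = 2061.4 kPa.

q_ult ≈ 2060 kPa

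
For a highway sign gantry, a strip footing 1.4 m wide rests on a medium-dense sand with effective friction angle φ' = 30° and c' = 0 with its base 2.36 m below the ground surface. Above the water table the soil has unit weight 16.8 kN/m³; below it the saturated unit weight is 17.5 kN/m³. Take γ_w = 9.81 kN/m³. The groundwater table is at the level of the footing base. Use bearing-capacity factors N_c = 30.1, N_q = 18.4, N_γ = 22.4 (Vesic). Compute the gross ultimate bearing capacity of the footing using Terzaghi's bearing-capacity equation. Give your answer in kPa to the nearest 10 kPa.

q_ult ≈ 850 kPa

Effective surcharge at the founding depth q = γ·D_f = 16.8 × 2.36 = 39.648 kPa.
The water table coincides with the base, so in the self-weight term γ → γ' = 7.69 kN/m³.
q_ult = q·N_q + 0.5·γ·B·N_γ
     = 39.648 × 18.4 + 0.5 × 7.69 × 1.4 × 22.4
     = 729.52 + 120.58 = 850.1 kPa.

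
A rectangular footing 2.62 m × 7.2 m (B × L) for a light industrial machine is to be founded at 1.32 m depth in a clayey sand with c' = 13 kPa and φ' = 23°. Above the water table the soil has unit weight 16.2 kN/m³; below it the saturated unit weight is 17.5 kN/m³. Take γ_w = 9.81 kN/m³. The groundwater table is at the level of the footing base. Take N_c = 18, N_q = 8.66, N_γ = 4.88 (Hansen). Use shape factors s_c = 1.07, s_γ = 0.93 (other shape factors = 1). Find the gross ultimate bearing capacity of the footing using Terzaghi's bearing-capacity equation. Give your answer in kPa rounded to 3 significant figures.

q_ult ≈ 481 kPa

q = γ·D_f = 16.2 × 1.32 = 21.384 kPa.
For the ½γBN_γ term take γ' = 17.5 − 9.81 = 7.69 kN/m³ (soil below base is submerged).
c·N_c·s_c = 13 × 18 × 1.07 = 250.38 kPa
q·N_q = 21.384 × 8.66 = 185.19 kPa
0.5·γ·B·N_γ·s_γ = 0.5 × 7.69 × 2.62 × 4.88 × 0.93 = 45.719 kPa
q_ult = 250.38 + 185.19 + 45.719 = 481.28 kPa.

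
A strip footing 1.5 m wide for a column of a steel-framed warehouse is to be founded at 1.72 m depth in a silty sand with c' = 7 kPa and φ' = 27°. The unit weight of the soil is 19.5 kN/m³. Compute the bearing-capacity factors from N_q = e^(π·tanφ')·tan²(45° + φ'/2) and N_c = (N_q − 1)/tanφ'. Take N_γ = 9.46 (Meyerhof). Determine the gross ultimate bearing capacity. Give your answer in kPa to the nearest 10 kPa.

tan27° = 0.5095, so N_q = e^(π×0.5095)·tan²(58.5°) = 4.957 × 2.663 = 13.2.
N_c = (13.2 − 1)/tan27° = 23.94.
Effective surcharge at the founding depth q = γ·D_f = 19.5 × 1.72 = 33.54 kPa.
q_ult = c·N_c + q·N_q + 0.5·γ·B·N_γ
     = 7 × 23.942 + 33.54 × 13.199 + 0.5 × 19.5 × 1.5 × 9.46
     = 167.6 + 442.7 + 138.35 = 748.65 kPa.

q_ult ≈ 750 kPa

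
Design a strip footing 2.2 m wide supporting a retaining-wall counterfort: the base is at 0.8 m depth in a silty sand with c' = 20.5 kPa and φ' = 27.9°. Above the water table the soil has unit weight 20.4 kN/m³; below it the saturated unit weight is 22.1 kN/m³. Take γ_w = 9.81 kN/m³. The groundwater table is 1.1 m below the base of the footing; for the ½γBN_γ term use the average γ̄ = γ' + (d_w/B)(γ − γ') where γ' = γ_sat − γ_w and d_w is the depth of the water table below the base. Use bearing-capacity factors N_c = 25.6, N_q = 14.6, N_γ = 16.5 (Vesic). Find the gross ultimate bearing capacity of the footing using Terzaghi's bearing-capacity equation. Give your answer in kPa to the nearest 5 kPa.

q = γ·D_f = 20.4 × 0.8 = 16.32 kPa.
γ' = 12.29 kN/m³; averaging over the depth B below the base, γ̄ = γ' + (d_w/B)(γ − γ') = 16.345 kN/m³.
c·N_c = 20.5 × 25.6 = 524.8 kPa
q·N_q = 16.32 × 14.6 = 238.27 kPa
0.5·γ·B·N_γ = 0.5 × 16.345 × 2.2 × 16.5 = 296.66 kPa
q_ult = 524.8 + 238.27 + 296.66 = 1059.7 kPa.

q_ult ≈ 1060 kPa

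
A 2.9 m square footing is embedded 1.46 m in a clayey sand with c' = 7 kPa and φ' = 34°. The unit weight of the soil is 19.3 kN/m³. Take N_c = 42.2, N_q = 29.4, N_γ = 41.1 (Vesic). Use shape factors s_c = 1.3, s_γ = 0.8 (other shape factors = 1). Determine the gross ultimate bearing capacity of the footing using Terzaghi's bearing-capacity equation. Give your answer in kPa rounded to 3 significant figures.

q_ult ≈ 2130 kPa

q = γ·D_f = 19.3 × 1.46 = 28.178 kPa.
c·N_c·s_c = 7 × 42.2 × 1.3 = 384.02 kPa
q·N_q = 28.178 × 29.4 = 828.43 kPa
0.5·γ·B·N_γ·s_γ = 0.5 × 19.3 × 2.9 × 41.1 × 0.8 = 920.15 kPa
q_ult = 384.02 + 828.43 + 920.15 = 2132.6 kPa.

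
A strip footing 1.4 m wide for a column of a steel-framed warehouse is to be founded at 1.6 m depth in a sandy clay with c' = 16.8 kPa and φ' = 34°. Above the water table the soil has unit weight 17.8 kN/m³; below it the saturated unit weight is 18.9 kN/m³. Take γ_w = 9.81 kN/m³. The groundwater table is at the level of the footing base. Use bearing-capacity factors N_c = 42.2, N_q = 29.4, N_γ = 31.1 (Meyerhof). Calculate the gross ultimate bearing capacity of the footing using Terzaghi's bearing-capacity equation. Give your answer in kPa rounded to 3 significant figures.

q_ult ≈ 1740 kPa

Overburden at base level: q = 17.8 × 1.6 = 28.48 kPa.
Below the base the soil is submerged, so the ½γBN_γ term uses γ' = 18.9 − 9.81 = 9.09 kN/m³.
Cohesion term c·N_c = 16.8 × 42.2 = 708.96 kPa; surcharge term q·N_q = 28.48 × 29.4 = 837.31 kPa; self-weight term 0.5·γ·B·N_γ = 0.5 × 9.09 × 1.4 × 31.1 = 197.89 kPa.
q_ult = 708.96 + 837.31 + 197.89 = 1744.2 kPa.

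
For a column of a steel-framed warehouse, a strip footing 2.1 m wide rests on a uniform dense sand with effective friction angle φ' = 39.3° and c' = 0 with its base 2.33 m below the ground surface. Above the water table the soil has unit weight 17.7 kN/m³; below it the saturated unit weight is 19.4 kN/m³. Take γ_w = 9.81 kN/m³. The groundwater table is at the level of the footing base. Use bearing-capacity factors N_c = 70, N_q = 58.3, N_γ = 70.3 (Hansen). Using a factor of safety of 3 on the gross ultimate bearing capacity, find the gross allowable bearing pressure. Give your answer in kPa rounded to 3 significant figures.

q_all ≈ 1040 kPa

Effective surcharge at the founding depth q = γ·D_f = 17.7 × 2.33 = 41.241 kPa.
The water table coincides with the base, so in the self-weight term γ → γ' = 9.59 kN/m³.
q_ult = q·N_q + 0.5·γ·B·N_γ
     = 41.241 × 58.3 + 0.5 × 9.59 × 2.1 × 70.3
     = 2404.4 + 707.89 = 3112.2 kPa.
q_all = 3112.2 / 3 = 1037.4 kPa.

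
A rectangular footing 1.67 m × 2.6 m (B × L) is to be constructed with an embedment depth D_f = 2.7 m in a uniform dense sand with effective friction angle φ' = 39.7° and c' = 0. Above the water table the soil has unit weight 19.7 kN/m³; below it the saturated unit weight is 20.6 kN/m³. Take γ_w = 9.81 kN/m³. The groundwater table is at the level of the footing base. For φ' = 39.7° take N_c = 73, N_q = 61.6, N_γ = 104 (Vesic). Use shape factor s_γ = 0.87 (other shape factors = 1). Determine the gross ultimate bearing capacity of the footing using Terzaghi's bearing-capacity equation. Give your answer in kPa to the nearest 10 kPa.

q_ult ≈ 4090 kPa

Effective surcharge at the founding depth q = γ·D_f = 19.7 × 2.7 = 53.19 kPa.
The water table coincides with the base, so in the self-weight term γ → γ' = 10.79 kN/m³.
q_ult = q·N_q + 0.5·γ·B·N_γ·s_γ
     = 53.19 × 61.6 + 0.5 × 10.79 × 1.67 × 104 × 0.87
     = 3276.5 + 815.19 = 4091.7 kPa.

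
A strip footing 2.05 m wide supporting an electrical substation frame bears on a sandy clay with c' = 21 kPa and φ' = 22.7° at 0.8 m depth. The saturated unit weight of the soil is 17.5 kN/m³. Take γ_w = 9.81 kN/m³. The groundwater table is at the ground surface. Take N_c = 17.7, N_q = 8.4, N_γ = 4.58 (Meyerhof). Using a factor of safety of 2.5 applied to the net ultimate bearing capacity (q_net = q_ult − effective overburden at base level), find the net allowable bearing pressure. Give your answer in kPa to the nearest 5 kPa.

Water table at ground surface, so effective unit weight γ' = 17.5 − 9.81 = 7.69 kN/m³ is used throughout; overburden q = 7.69 × 0.8 = 6.152 kPa; the same γ' applies in the ½γBN_γ term.
Cohesion term c·N_c = 21 × 17.7 = 371.7 kPa; surcharge term q·N_q = 6.152 × 8.4 = 51.677 kPa; self-weight term 0.5·γ·B·N_γ = 0.5 × 7.69 × 2.05 × 4.58 = 36.101 kPa.
q_ult = 371.7 + 51.677 + 36.101 = 459.48 kPa.
Net ultimate: q_net = 459.48 − 6.152 = 453.33 kPa.
q_all(net) = 453.33 / 2.5 = 181.33 kPa.

q_all(net) ≈ 180 kPa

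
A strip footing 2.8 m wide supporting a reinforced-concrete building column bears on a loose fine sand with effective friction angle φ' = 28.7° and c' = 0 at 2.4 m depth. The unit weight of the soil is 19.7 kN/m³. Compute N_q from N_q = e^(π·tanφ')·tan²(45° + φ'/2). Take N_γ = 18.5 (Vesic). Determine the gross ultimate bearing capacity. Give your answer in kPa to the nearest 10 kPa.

q_ult ≈ 1260 kPa

tan28.7° = 0.5475, so N_q = e^(π×0.5475)·tan²(59.35°) = 5.584 × 2.848 = 15.9.
Overburden at base level: q = 19.7 × 2.4 = 47.28 kPa.
Surcharge term q·N_q = 47.28 × 15.903 = 751.9 kPa; self-weight term 0.5·γ·B·N_γ = 0.5 × 19.7 × 2.8 × 18.5 = 510.23 kPa.
q_ult = 751.9 + 510.23 = 1262.1 kPa.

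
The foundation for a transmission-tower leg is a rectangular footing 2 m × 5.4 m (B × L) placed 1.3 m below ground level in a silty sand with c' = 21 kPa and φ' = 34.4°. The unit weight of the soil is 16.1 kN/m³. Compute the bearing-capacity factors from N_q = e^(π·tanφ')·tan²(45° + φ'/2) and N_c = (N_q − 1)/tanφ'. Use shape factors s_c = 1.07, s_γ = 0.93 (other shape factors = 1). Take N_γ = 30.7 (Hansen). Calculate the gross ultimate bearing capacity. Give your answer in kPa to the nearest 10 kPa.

q_ult ≈ 2090 kPa

tan34.4° = 0.6847, so N_q = e^(π×0.6847)·tan²(62.2°) = 8.594 × 3.597 = 30.92.
N_c = (30.92 − 1)/tan34.4° = 43.69.
Effective surcharge at the founding depth q = γ·D_f = 16.1 × 1.3 = 20.93 kPa.
q_ult = c·N_c·s_c + q·N_q + 0.5·γ·B·N_γ·s_γ
     = 21 × 43.692 × 1.07 + 20.93 × 30.917 + 0.5 × 16.1 × 2 × 30.7 × 0.93
     = 981.76 + 647.08 + 459.67 = 2088.5 kPa.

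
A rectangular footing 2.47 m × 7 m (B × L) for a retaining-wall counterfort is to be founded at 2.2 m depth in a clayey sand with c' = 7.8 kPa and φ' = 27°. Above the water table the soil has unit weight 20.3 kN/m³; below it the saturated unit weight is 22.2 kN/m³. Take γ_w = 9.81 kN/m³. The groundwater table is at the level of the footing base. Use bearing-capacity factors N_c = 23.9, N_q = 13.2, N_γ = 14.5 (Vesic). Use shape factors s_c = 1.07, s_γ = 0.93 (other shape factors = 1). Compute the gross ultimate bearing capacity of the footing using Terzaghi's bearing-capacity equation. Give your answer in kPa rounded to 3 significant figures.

q = γ·D_f = 20.3 × 2.2 = 44.66 kPa.
For the ½γBN_γ term take γ' = 22.2 − 9.81 = 12.39 kN/m³ (soil below base is submerged).
c·N_c·s_c = 7.8 × 23.9 × 1.07 = 199.47 kPa
q·N_q = 44.66 × 13.2 = 589.51 kPa
0.5·γ·B·N_γ·s_γ = 0.5 × 12.39 × 2.47 × 14.5 × 0.93 = 206.34 kPa
q_ult = 199.47 + 589.51 + 206.34 = 995.32 kPa.

q_ult ≈ 995 kPa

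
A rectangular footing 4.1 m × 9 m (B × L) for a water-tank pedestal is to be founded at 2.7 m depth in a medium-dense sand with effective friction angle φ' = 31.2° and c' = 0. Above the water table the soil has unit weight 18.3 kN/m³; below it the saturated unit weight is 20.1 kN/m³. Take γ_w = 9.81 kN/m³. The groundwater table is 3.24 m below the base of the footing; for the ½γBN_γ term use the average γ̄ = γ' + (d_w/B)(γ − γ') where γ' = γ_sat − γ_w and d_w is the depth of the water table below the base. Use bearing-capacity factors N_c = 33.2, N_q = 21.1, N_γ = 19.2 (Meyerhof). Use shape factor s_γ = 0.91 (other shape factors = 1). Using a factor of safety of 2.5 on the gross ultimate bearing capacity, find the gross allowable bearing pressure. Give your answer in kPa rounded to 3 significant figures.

q_all ≈ 655 kPa

q = γ·D_f = 18.3 × 2.7 = 49.41 kPa.
γ' = 10.29 kN/m³; averaging over the depth B below the base, γ̄ = γ' + (d_w/B)(γ − γ') = 16.62 kN/m³.
q·N_q = 49.41 × 21.1 = 1042.6 kPa
0.5·γ·B·N_γ·s_γ = 0.5 × 16.62 × 4.1 × 19.2 × 0.91 = 595.28 kPa
q_ult = 1042.6 + 595.28 = 1637.8 kPa.
q_all = 1637.8 / 2.5 = 655.13 kPa.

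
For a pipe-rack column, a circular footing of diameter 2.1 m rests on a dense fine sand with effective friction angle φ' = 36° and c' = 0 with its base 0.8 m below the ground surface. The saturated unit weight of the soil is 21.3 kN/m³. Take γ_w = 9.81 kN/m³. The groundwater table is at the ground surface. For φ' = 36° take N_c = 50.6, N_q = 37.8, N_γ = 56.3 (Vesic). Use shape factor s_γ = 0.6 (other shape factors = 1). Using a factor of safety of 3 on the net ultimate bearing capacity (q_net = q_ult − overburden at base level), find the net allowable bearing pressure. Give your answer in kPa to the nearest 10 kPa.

Water table at ground surface, so effective unit weight γ' = 21.3 − 9.81 = 11.49 kN/m³ is used throughout; overburden q = 11.49 × 0.8 = 9.192 kPa; the same γ' applies in the ½γBN_γ term.
Surcharge term q·N_q = 9.192 × 37.8 = 347.46 kPa; self-weight term 0.5·γ·B·N_γ·s_γ = 0.5 × 11.49 × 2.1 × 56.3 × 0.6 = 407.54 kPa.
q_ult = 347.46 + 407.54 = 755 kPa.
q_net = 755 − 9.192 = 745.8 kPa.
q_all(net) = 745.8 / 3 = 248.6 kPa.

q_all(net) ≈ 250 kPa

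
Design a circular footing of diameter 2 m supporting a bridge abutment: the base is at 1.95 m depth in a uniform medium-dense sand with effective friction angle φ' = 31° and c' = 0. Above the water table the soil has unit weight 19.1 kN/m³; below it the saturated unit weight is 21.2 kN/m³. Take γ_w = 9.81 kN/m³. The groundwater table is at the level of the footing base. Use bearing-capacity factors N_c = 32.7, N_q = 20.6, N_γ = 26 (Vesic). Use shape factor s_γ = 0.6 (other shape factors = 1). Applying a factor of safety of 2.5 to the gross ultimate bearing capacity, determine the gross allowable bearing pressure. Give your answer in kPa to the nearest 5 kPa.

q_all ≈ 380 kPa

q = γ·D_f = 19.1 × 1.95 = 37.245 kPa.
For the ½γBN_γ term take γ' = 21.2 − 9.81 = 11.39 kN/m³ (soil below base is submerged).
q·N_q = 37.245 × 20.6 = 767.25 kPa
0.5·γ·B·N_γ·s_γ = 0.5 × 11.39 × 2 × 26 × 0.6 = 177.68 kPa
q_ult = 767.25 + 177.68 = 944.93 kPa.
q_all = q_ult / FS = 944.93 / 2.5 = 377.97 kPa.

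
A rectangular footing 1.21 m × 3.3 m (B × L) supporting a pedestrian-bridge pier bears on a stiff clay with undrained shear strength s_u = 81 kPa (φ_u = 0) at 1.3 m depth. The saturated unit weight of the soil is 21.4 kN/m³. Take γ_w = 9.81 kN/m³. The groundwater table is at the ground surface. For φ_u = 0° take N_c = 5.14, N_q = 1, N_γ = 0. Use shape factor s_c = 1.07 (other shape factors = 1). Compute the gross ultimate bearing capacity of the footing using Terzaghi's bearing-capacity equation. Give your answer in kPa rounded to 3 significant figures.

q_ult ≈ 461 kPa

Water table at ground surface, so effective unit weight γ' = 21.4 − 9.81 = 11.59 kN/m³ is used throughout; overburden q = 11.59 × 1.3 = 15.067 kPa.
Cohesion term c·N_c·s_c = 81 × 5.14 × 1.07 = 445.48 kPa; surcharge term q·N_q = 15.067 × 1 = 15.067 kPa.
q_ult = 445.48 + 15.067 = 460.55 kPa.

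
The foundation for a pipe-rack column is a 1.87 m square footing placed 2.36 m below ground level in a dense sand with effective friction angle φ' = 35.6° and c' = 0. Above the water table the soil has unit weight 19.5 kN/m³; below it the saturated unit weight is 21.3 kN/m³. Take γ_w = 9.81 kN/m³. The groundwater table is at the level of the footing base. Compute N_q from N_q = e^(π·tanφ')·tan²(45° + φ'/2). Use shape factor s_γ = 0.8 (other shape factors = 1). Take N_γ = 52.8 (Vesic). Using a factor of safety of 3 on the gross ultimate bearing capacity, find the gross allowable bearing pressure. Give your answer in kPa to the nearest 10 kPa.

q_all ≈ 700 kPa

N_q = e^(π·tan35.6°)·tan²(62.8°) = 35.89.
q = γ·D_f = 19.5 × 2.36 = 46.02 kPa.
For the ½γBN_γ term take γ' = 21.3 − 9.81 = 11.49 kN/m³ (soil below base is submerged).
q·N_q = 46.02 × 35.891 = 1651.7 kPa
0.5·γ·B·N_γ·s_γ = 0.5 × 11.49 × 1.87 × 52.8 × 0.8 = 453.79 kPa
q_ult = 1651.7 + 453.79 = 2105.5 kPa.
q_all = 2105.5 / 3 = 701.84 kPa.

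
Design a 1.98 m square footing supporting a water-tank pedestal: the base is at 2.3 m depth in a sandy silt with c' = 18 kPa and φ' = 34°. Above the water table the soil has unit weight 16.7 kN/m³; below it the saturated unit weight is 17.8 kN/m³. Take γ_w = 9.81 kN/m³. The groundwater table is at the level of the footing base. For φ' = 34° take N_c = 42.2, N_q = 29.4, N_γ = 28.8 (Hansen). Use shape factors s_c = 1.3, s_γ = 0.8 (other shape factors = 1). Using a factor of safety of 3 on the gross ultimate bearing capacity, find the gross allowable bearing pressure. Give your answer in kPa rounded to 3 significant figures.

q = γ·D_f = 16.7 × 2.3 = 38.41 kPa.
For the ½γBN_γ term take γ' = 17.8 − 9.81 = 7.99 kN/m³ (soil below base is submerged).
c·N_c·s_c = 18 × 42.2 × 1.3 = 987.48 kPa
q·N_q = 38.41 × 29.4 = 1129.3 kPa
0.5·γ·B·N_γ·s_γ = 0.5 × 7.99 × 1.98 × 28.8 × 0.8 = 182.25 kPa
q_ult = 987.48 + 1129.3 + 182.25 = 2299 kPa.
q_all = 2299 / 3 = 766.33 kPa.

q_all ≈ 766 kPa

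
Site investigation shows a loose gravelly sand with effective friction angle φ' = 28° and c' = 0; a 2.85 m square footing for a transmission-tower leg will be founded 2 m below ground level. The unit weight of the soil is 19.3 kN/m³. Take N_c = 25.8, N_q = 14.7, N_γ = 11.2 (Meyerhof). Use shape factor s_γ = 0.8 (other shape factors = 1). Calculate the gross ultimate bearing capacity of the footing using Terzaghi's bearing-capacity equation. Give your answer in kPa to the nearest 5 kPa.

Overburden at base level: q = 19.3 × 2 = 38.6 kPa.
Surcharge term q·N_q = 38.6 × 14.7 = 567.42 kPa; self-weight term 0.5·γ·B·N_γ·s_γ = 0.5 × 19.3 × 2.85 × 11.2 × 0.8 = 246.42 kPa.
q_ult = 567.42 + 246.42 = 813.84 kPa.

q_ult ≈ 815 kPa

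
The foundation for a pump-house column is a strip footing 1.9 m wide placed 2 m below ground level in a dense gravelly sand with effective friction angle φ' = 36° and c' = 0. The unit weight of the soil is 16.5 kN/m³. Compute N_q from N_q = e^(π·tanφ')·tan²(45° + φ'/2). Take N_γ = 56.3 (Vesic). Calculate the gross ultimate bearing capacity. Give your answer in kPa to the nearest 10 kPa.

q_ult ≈ 2130 kPa

tan36° = 0.7265, so N_q = e^(π×0.7265)·tan²(63°) = 9.801 × 3.852 = 37.75.
Overburden at base level: q = 16.5 × 2 = 33 kPa.
Surcharge term q·N_q = 33 × 37.752 = 1245.8 kPa; self-weight term 0.5·γ·B·N_γ = 0.5 × 16.5 × 1.9 × 56.3 = 882.5 kPa.
q_ult = 1245.8 + 882.5 = 2128.3 kPa.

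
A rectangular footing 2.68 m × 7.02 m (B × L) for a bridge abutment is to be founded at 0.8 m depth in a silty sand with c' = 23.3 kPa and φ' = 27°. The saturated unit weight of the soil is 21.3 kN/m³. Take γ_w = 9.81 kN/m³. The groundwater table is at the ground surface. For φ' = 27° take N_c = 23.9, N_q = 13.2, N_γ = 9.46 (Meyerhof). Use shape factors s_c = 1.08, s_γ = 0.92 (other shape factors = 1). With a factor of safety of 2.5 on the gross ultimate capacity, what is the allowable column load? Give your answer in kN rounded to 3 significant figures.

With the water table at the surface the whole profile is submerged: γ' = 21.3 − 9.81 = 11.49 kN/m³, so q = γ'·D_f = 9.192 kPa; the same γ' applies in the ½γBN_γ term.
q_ult = c·N_c·s_c + q·N_q + 0.5·γ·B·N_γ·s_γ
     = 23.3 × 23.9 × 1.08 + 9.192 × 13.2 + 0.5 × 11.49 × 2.68 × 9.46 × 0.92
     = 601.42 + 121.33 + 134 = 856.75 kPa.
Gross allowable pressure q_all = 856.75 / 2.5 = 342.7 kPa.
Footing area = 18.8136 m², so allowable column load = 342.7 × 18.8136 = 6447.4 kN.

P_all ≈ 6450 kN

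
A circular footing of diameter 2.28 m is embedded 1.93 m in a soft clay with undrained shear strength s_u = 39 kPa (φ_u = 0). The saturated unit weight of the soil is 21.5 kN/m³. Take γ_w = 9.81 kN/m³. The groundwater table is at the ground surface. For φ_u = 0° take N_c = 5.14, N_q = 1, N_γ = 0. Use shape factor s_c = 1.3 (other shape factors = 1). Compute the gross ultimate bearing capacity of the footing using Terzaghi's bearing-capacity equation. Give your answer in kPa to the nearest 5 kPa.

With the water table at the surface the whole profile is submerged: γ' = 21.5 − 9.81 = 11.69 kN/m³, so q = γ'·D_f = 22.562 kPa.
q_ult = c·N_c·s_c + q·N_q
     = 39 × 5.14 × 1.3 + 22.562 × 1
     = 260.6 + 22.562 = 283.16 kPa.

q_ult ≈ 285 kPa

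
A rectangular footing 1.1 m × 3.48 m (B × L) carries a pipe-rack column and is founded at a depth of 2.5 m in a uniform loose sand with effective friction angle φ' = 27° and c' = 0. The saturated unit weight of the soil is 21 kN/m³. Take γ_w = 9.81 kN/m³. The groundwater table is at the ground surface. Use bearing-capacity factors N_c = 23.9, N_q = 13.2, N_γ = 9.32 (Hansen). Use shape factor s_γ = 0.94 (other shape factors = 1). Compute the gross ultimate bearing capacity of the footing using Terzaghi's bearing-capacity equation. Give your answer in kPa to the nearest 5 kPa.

q_ult ≈ 425 kPa

γ' = 21 − 9.81 = 11.19 kN/m³ (submerged throughout). q = 11.19 × 2.5 = 27.975 kPa; the same γ' applies in the ½γBN_γ term.
q·N_q = 27.975 × 13.2 = 369.27 kPa
0.5·γ·B·N_γ·s_γ = 0.5 × 11.19 × 1.1 × 9.32 × 0.94 = 53.918 kPa
q_ult = 369.27 + 53.918 = 423.19 kPa.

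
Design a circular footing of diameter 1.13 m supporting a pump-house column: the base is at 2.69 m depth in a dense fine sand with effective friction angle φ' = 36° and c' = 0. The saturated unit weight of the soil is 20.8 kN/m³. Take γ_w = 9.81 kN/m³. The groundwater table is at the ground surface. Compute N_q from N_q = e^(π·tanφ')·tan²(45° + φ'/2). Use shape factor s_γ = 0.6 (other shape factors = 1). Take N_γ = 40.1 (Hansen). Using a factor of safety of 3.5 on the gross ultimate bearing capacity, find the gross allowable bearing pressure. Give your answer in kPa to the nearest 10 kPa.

q_all ≈ 360 kPa

N_q = e^(π·tan36°)·tan²(63°) = 37.75.
γ' = 20.8 − 9.81 = 10.99 kN/m³ (submerged throughout). q = 10.99 × 2.69 = 29.563 kPa; the same γ' applies in the ½γBN_γ term.
q·N_q = 29.563 × 37.752 = 1116.1 kPa
0.5·γ·B·N_γ·s_γ = 0.5 × 10.99 × 1.13 × 40.1 × 0.6 = 149.4 kPa
q_ult = 1116.1 + 149.4 = 1265.5 kPa.
q_all = 1265.5 / 3.5 = 361.57 kPa.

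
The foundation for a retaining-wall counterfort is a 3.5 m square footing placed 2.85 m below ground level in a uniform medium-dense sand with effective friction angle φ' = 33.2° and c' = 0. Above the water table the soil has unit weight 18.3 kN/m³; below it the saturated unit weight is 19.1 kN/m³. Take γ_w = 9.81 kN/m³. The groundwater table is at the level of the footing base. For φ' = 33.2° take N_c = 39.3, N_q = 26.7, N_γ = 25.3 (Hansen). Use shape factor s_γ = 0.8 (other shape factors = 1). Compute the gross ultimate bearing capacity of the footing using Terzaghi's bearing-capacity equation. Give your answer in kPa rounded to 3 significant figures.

q_ult ≈ 1720 kPa

Effective surcharge at the founding depth q = γ·D_f = 18.3 × 2.85 = 52.155 kPa.
The water table coincides with the base, so in the self-weight term γ → γ' = 9.29 kN/m³.
q_ult = q·N_q + 0.5·γ·B·N_γ·s_γ
     = 52.155 × 26.7 + 0.5 × 9.29 × 3.5 × 25.3 × 0.8
     = 1392.5 + 329.05 = 1721.6 kPa.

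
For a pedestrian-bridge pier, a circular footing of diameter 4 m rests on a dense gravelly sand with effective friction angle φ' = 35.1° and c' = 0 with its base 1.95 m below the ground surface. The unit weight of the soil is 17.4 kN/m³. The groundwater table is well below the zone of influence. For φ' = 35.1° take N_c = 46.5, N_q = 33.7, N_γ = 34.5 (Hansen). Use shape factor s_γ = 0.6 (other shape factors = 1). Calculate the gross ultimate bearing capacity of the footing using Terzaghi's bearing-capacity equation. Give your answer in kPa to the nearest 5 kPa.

Effective surcharge at the founding depth q = γ·D_f = 17.4 × 1.95 = 33.93 kPa.
q_ult = q·N_q + 0.5·γ·B·N_γ·s_γ
     = 33.93 × 33.7 + 0.5 × 17.4 × 4 × 34.5 × 0.6
     = 1143.4 + 720.36 = 1863.8 kPa.

q_ult ≈ 1865 kPa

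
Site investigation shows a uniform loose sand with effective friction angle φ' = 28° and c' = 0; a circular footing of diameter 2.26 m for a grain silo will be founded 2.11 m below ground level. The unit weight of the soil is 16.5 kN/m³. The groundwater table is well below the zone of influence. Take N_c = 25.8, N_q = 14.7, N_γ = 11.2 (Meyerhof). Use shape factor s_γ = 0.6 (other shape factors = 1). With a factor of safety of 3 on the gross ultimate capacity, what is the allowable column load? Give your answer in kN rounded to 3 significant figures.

P_all ≈ 852 kN

q = γ·D_f = 16.5 × 2.11 = 34.815 kPa.
q·N_q = 34.815 × 14.7 = 511.78 kPa
0.5·γ·B·N_γ·s_γ = 0.5 × 16.5 × 2.26 × 11.2 × 0.6 = 125.29 kPa
q_ult = 511.78 + 125.29 = 637.07 kPa.
Gross allowable pressure q_all = 637.07 / 3 = 212.36 kPa.
Footing area = 4.0115 m², so allowable column load = 212.36 × 4.0115 = 851.88 kN.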